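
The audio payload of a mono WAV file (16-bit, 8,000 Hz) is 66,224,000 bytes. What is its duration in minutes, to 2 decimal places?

68.98 minutes

Byte rate = 8,000 × 2 × 1 = 16,000 bytes/s.
Duration = 66,224,000 / 16,000 = 4,139 s.
4,139 s / 60 = 68.98 minutes.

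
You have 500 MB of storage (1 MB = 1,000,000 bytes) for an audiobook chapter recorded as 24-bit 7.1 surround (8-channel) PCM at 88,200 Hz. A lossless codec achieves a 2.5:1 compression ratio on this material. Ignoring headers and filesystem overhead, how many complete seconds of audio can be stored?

590 seconds

Uncompressed byte rate = 88,200 × 3 × 8 = 2,116,800 bytes/s.
After 2.5:1 compression, effective rate ≈ 846720 bytes/s.
Capacity = 500 × 1,000,000 = 500,000,000 bytes.
500,000,000 / effective rate ≈ 590.51 s → 590 seconds.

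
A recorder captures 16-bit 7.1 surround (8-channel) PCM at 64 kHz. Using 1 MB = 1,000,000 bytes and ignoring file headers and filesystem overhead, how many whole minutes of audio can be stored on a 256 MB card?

4 minutes

Uncompressed byte rate = 64,000 × 2 × 8 = 1,024,000 bytes/s.
Capacity = 256 × 1,000,000 = 256,000,000 bytes.
256,000,000 / 1,024,000 ≈ 250 s → 4 minutes.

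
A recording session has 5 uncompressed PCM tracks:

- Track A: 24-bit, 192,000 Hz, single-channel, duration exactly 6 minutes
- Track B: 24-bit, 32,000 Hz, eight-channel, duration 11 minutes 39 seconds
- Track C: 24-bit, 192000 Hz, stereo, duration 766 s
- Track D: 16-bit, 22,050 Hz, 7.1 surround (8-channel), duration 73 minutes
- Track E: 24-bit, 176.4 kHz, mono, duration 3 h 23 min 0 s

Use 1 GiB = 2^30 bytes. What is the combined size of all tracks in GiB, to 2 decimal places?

Track A: exactly 6 minutes = 360 s; 192,000 × 360 × 3 × 1 = 207,360,000 bytes.
Track B: 11 minutes 39 seconds = 699 s; 32,000 × 699 × 3 × 8 = 536,832,000 bytes.
Track C: 192,000 × 766 × 3 × 2 = 882,432,000 bytes.
Track D: 73 minutes = 4,380 s; 22,050 × 4,380 × 2 × 8 = 1,545,264,000 bytes.
Track E: 3 h 23 min 0 s = 12,180 s; 176,400 × 12,180 × 3 × 1 = 6,445,656,000 bytes.
Total = 9,617,544,000 bytes = 8.96 GiB.

8.96 GiB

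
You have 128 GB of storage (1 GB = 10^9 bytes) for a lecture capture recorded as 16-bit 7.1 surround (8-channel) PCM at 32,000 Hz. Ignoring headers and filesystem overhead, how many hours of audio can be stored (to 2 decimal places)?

69.44 hours

Uncompressed byte rate = 32,000 × 2 × 8 = 512,000 bytes/s.
Capacity = 128 × 1,000,000,000 = 128,000,000,000 bytes.
128,000,000,000 / 512,000 ≈ 250000 s → 69.44 hours.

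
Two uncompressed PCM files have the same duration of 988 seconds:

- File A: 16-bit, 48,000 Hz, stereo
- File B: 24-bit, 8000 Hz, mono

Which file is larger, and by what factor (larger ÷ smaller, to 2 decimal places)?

File A, by a factor of 8.00

File A: 48,000 × 2 × 2 = 192,000 bytes/s.
File B: 8,000 × 3 × 1 = 24,000 bytes/s.
File A is larger; ratio = 189,696,000 / 23,712,000 = 8.00.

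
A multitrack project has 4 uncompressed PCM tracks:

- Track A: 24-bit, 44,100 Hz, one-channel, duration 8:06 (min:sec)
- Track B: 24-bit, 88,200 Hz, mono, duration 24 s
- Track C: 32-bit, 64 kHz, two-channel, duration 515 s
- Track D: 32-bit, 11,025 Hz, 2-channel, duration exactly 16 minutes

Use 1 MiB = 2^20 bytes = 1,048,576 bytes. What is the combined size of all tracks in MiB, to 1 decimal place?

Track A: 8:06 (min:sec) = 486 s; 44,100 × 486 × 3 × 1 = 64,297,800 bytes.
Track B: 88,200 × 24 × 3 × 1 = 6,350,400 bytes.
Track C: 64,000 × 515 × 4 × 2 = 263,680,000 bytes.
Track D: exactly 16 minutes = 960 s; 11,025 × 960 × 4 × 2 = 84,672,000 bytes.
Total = 419,000,200 bytes = 399.6 MiB.

399.6 MiB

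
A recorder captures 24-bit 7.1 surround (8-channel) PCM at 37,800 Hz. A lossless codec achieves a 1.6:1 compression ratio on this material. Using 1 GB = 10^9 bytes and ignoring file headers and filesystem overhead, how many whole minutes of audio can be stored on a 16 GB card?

Uncompressed byte rate = 37,800 × 3 × 8 = 907,200 bytes/s.
After 1.6:1 compression, effective rate ≈ 567000 bytes/s.
Capacity = 16 × 1,000,000,000 = 16,000,000,000 bytes.
16,000,000,000 / effective rate ≈ 28218.69 s → 470 minutes.

470 minutes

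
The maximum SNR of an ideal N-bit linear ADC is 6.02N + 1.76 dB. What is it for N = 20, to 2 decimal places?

122.16 dB

6.02 × 20 + 1.76 = 122.16 dB.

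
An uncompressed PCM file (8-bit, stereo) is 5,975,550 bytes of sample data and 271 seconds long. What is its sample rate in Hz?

Bytes = sample_rate × seconds × bytes_per_sample × channels.
sample_rate = 5,975,550 / (271 × 1 × 2) = 5,975,550 / 542 = 11,025 Hz.

11,025 Hz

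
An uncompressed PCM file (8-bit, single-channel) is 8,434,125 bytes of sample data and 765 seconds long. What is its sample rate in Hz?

11,025 Hz

Bytes = sample_rate × seconds × bytes_per_sample × channels.
sample_rate = 8,434,125 / (765 × 1 × 1) = 8,434,125 / 765 = 11,025 Hz.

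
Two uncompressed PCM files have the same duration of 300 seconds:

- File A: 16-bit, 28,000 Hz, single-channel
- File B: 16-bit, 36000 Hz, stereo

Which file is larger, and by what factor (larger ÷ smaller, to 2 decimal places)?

File A: 28,000 × 2 × 1 = 56,000 bytes/s.
File B: 36,000 × 2 × 2 = 144,000 bytes/s.
File B is larger; ratio = 43,200,000 / 16,800,000 = 2.57.

File B, by a factor of 2.57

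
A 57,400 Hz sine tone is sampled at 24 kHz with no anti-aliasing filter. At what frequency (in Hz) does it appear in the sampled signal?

Nyquist = 24,000/2 = 12,000 Hz; 57,400 Hz exceeds it.
Alias = |57,400 − 2×24,000| = |57,400 − 48,000| = 9,400 Hz.

9,400 Hz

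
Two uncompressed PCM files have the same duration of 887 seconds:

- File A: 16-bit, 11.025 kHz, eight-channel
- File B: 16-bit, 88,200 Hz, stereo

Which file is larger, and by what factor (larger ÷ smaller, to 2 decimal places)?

File A: 11,025 × 2 × 8 = 176,400 bytes/s.
File B: 88,200 × 2 × 2 = 352,800 bytes/s.
File B is larger; ratio = 312,933,600 / 156,466,800 = 2.00.

File B, by a factor of 2.00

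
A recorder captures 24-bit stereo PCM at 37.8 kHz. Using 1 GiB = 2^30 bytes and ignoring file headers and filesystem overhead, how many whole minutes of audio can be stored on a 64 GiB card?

5,049 minutes

Uncompressed byte rate = 37,800 × 3 × 2 = 226,800 bytes/s.
Capacity = 64 × 1,073,741,824 = 68,719,476,736 bytes.
68,719,476,736 / 226,800 ≈ 302995.93 s → 5,049 minutes.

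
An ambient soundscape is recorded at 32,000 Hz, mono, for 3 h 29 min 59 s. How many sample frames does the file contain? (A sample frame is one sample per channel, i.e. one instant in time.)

3 h 29 min 59 s = 12,599 s.
32,000 samples/s × 12,599 s = 403,168,000 frames.

403,168,000 sample frames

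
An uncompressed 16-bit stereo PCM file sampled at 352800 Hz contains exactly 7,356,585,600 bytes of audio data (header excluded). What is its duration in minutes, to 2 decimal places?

86.88 minutes

Byte rate = 352,800 × 2 × 2 = 1,411,200 bytes/s.
Duration = 7,356,585,600 / 1,411,200 = 5,213 s.
5,213 s / 60 = 86.88 minutes.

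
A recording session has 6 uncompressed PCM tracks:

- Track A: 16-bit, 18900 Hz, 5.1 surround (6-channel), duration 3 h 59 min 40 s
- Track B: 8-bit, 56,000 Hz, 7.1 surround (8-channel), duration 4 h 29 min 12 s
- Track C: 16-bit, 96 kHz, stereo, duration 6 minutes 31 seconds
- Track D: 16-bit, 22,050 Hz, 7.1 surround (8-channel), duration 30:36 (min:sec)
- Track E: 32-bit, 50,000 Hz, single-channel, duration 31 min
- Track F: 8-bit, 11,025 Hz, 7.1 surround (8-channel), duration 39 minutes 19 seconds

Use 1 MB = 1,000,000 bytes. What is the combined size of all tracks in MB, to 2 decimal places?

Track A: 3 h 59 min 40 s = 14,380 s; 18,900 × 14,380 × 2 × 6 = 3,261,384,000 bytes.
Track B: 4 h 29 min 12 s = 16,152 s; 56,000 × 16,152 × 1 × 8 = 7,236,096,000 bytes.
Track C: 6 minutes 31 seconds = 391 s; 96,000 × 391 × 2 × 2 = 150,144,000 bytes.
Track D: 30:36 (min:sec) = 1,836 s; 22,050 × 1,836 × 2 × 8 = 647,740,800 bytes.
Track E: 31 min = 1,860 s; 50,000 × 1,860 × 4 × 1 = 372,000,000 bytes.
Track F: 39 minutes 19 seconds = 2,359 s; 11,025 × 2,359 × 1 × 8 = 208,063,800 bytes.
Total = 11,875,428,600 bytes = 11875.43 MB.

11875.43 MB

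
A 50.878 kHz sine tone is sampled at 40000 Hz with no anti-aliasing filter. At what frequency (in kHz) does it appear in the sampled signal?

10.878 kHz

Nyquist = 40,000/2 = 20,000 Hz; 50,878 Hz exceeds it.
Alias = |50,878 − 1×40,000| = |50,878 − 40,000| = 10,878 Hz = 10.878 kHz.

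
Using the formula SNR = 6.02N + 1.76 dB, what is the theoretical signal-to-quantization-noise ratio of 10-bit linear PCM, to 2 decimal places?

61.96 dB

6.02 × 10 + 1.76 = 61.96 dB.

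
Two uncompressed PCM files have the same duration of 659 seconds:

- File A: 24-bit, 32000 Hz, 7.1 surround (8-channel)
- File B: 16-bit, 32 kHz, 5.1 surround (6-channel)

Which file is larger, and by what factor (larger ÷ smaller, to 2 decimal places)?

File A, by a factor of 2.00

File A: 32,000 × 3 × 8 = 768,000 bytes/s.
File B: 32,000 × 2 × 6 = 384,000 bytes/s.
File A is larger; ratio = 506,112,000 / 253,056,000 = 2.00.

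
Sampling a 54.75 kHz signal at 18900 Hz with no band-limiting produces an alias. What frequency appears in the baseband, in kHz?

1.95 kHz

Nyquist = 18,900/2 = 9,450 Hz; 54,750 Hz exceeds it.
Alias = |54,750 − 3×18,900| = |54,750 − 56,700| = 1,950 Hz = 1.95 kHz.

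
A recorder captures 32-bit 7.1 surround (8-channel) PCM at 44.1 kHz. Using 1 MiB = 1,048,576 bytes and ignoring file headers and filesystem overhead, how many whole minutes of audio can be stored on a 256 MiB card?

Uncompressed byte rate = 44,100 × 4 × 8 = 1,411,200 bytes/s.
Capacity = 256 × 1,048,576 = 268,435,456 bytes.
268,435,456 / 1,411,200 ≈ 190.22 s → 3 minutes.

3 minutes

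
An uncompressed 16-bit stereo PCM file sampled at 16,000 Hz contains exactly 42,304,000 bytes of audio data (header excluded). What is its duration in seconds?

661 seconds

Byte rate = 16,000 × 2 × 2 = 64,000 bytes/s.
Duration = 42,304,000 / 64,000 = 661 s.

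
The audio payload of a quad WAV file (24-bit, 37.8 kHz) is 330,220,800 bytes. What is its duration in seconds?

Byte rate = 37,800 × 3 × 4 = 453,600 bytes/s.
Duration = 330,220,800 / 453,600 = 728 s.

728 seconds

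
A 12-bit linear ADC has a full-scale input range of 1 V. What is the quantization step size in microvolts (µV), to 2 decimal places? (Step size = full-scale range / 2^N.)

244.14 µV

1 V / 2^12 = 1 / 4,096 V = 244.14 µV.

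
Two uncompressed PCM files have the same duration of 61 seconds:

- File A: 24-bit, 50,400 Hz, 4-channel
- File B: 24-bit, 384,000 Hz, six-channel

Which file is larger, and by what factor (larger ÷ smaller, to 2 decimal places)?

File B, by a factor of 11.43

File A: 50,400 × 3 × 4 = 604,800 bytes/s.
File B: 384,000 × 3 × 6 = 6,912,000 bytes/s.
File B is larger; ratio = 421,632,000 / 36,892,800 = 11.43.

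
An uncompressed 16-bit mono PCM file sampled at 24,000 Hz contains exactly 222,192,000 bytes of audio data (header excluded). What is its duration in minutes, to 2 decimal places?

Byte rate = 24,000 × 2 × 1 = 48,000 bytes/s.
Duration = 222,192,000 / 48,000 = 4,629 s.
4,629 s / 60 = 77.15 minutes.

77.15 minutes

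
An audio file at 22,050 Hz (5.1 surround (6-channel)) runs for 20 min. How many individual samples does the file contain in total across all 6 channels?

158,760,000 samples

20 min = 1,200 s.
22,050 × 1,200 s × 6 ch = 158,760,000 samples.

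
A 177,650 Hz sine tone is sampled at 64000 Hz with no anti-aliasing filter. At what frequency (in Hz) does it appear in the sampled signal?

Nyquist = 64,000/2 = 32,000 Hz; 177,650 Hz exceeds it.
Alias = |177,650 − 3×64,000| = |177,650 − 192,000| = 14,350 Hz.

14,350 Hz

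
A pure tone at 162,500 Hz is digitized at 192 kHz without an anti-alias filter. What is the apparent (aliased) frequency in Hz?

29,500 Hz

Nyquist = 192,000/2 = 96,000 Hz; 162,500 Hz exceeds it.
Alias = |162,500 − 1×192,000| = |162,500 − 192,000| = 29,500 Hz.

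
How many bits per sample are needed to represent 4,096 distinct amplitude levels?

12 bits

log2(4,096) = 12.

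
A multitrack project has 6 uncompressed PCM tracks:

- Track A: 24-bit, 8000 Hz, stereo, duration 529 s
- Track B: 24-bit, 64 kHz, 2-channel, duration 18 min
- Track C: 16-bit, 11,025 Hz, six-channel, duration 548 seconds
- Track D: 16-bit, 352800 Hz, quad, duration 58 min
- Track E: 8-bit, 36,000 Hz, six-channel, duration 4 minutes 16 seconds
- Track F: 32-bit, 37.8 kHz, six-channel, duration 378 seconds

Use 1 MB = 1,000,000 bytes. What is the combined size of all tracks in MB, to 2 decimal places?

Track A: 8,000 × 529 × 3 × 2 = 25,392,000 bytes.
Track B: 18 min = 1,080 s; 64,000 × 1,080 × 3 × 2 = 414,720,000 bytes.
Track C: 11,025 × 548 × 2 × 6 = 72,500,400 bytes.
Track D: 58 min = 3,480 s; 352,800 × 3,480 × 2 × 4 = 9,821,952,000 bytes.
Track E: 4 minutes 16 seconds = 256 s; 36,000 × 256 × 1 × 6 = 55,296,000 bytes.
Track F: 37,800 × 378 × 4 × 6 = 342,921,600 bytes.
Total = 10,732,782,000 bytes = 10732.78 MB.

10732.78 MB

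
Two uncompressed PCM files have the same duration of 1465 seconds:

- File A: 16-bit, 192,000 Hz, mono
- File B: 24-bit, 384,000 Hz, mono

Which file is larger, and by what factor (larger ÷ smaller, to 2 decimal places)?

File B, by a factor of 3.00

File A: 192,000 × 2 × 1 = 384,000 bytes/s.
File B: 384,000 × 3 × 1 = 1,152,000 bytes/s.
File B is larger; ratio = 1,687,680,000 / 562,560,000 = 3.00.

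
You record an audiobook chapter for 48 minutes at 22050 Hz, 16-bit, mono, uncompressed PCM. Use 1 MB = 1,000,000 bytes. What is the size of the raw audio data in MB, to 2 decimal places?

Duration = 48 minutes = 2,880 s.
Bytes = 22,050 samples/s × 2,880 s × 2 bytes/sample × 1 ch = 127,008,000 bytes.
127,008,000 / 1,000,000 = 127.01 MB.

127.01 MB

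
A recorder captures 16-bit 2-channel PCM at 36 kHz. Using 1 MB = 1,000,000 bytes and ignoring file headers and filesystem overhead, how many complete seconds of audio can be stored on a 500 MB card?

3,472 seconds

Uncompressed byte rate = 36,000 × 2 × 2 = 144,000 bytes/s.
Capacity = 500 × 1,000,000 = 500,000,000 bytes.
500,000,000 / 144,000 ≈ 3472.22 s → 3,472 seconds.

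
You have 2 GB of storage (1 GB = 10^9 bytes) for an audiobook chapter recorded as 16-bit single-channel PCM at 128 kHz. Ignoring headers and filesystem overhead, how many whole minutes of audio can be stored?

Uncompressed byte rate = 128,000 × 2 × 1 = 256,000 bytes/s.
Capacity = 2 × 1,000,000,000 = 2,000,000,000 bytes.
2,000,000,000 / 256,000 ≈ 7812.5 s → 130 minutes.

130 minutes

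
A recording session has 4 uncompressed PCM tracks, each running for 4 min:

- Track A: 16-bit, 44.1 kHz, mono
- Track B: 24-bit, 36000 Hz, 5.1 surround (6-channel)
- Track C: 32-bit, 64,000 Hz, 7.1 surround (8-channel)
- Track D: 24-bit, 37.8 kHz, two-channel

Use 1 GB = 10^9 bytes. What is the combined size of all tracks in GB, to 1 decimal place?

4 min = 240 s.
Track A: 44,100 × 240 × 2 × 1 = 21,168,000 bytes.
Track B: 36,000 × 240 × 3 × 6 = 155,520,000 bytes.
Track C: 64,000 × 240 × 4 × 8 = 491,520,000 bytes.
Track D: 37,800 × 240 × 3 × 2 = 54,432,000 bytes.
Total = 722,640,000 bytes = 0.7 GB.

0.7 GB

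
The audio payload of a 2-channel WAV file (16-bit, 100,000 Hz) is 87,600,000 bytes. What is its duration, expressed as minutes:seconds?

3:39

Byte rate = 100,000 × 2 × 2 = 400,000 bytes/s.
Duration = 87,600,000 / 400,000 = 219 s.
219 s = 3:39.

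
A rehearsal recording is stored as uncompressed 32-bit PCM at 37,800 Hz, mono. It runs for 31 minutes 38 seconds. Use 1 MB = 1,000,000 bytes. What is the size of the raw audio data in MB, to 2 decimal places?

Duration = 31 minutes 38 seconds = 1,898 s.
Bytes = 37,800 samples/s × 1,898 s × 4 bytes/sample × 1 ch = 286,977,600 bytes.
286,977,600 / 1,000,000 = 286.98 MB.

286.98 MB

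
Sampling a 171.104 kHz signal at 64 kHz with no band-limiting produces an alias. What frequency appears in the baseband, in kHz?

Nyquist = 64,000/2 = 32,000 Hz; 171,104 Hz exceeds it.
Alias = |171,104 − 3×64,000| = |171,104 − 192,000| = 20,896 Hz = 20.896 kHz.

20.896 kHz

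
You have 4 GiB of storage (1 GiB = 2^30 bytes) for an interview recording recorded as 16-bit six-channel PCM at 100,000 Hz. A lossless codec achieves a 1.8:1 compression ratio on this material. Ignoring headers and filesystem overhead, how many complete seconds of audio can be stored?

6,442 seconds

Uncompressed byte rate = 100,000 × 2 × 6 = 1,200,000 bytes/s.
After 1.8:1 compression, effective rate ≈ 666666.67 bytes/s.
Capacity = 4 × 1,073,741,824 = 4,294,967,296 bytes.
4,294,967,296 / effective rate ≈ 6442.45 s → 6,442 seconds.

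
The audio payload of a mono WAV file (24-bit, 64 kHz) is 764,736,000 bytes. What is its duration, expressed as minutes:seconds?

66:23

Byte rate = 64,000 × 3 × 1 = 192,000 bytes/s.
Duration = 764,736,000 / 192,000 = 3,983 s.
3,983 s = 66:23.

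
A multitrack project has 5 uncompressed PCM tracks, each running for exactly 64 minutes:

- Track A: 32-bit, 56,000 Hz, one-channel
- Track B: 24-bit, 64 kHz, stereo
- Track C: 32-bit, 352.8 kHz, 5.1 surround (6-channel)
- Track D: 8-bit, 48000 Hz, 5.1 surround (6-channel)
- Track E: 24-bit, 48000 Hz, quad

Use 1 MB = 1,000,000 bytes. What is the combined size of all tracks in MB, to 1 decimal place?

exactly 64 minutes = 3,840 s.
Track A: 56,000 × 3,840 × 4 × 1 = 860,160,000 bytes.
Track B: 64,000 × 3,840 × 3 × 2 = 1,474,560,000 bytes.
Track C: 352,800 × 3,840 × 4 × 6 = 32,514,048,000 bytes.
Track D: 48,000 × 3,840 × 1 × 6 = 1,105,920,000 bytes.
Track E: 48,000 × 3,840 × 3 × 4 = 2,211,840,000 bytes.
Total = 38,166,528,000 bytes = 38166.5 MB.

38166.5 MB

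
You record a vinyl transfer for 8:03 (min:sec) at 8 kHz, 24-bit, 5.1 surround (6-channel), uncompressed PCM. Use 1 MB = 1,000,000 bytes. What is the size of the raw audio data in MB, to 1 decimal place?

Duration = 8:03 (min:sec) = 483 s.
Bytes = 8,000 samples/s × 483 s × 3 bytes/sample × 6 ch = 69,552,000 bytes.
69,552,000 / 1,000,000 = 69.6 MB.

69.6 MB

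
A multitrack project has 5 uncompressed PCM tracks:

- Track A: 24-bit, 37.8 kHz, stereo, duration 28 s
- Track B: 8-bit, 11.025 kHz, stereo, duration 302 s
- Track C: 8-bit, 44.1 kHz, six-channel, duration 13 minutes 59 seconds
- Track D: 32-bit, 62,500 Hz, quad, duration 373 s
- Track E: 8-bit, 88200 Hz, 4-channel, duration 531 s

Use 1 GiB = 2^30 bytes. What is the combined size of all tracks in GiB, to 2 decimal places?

0.74 GiB

Track A: 37,800 × 28 × 3 × 2 = 6,350,400 bytes.
Track B: 11,025 × 302 × 1 × 2 = 6,659,100 bytes.
Track C: 13 minutes 59 seconds = 839 s; 44,100 × 839 × 1 × 6 = 221,999,400 bytes.
Track D: 62,500 × 373 × 4 × 4 = 373,000,000 bytes.
Track E: 88,200 × 531 × 1 × 4 = 187,336,800 bytes.
Total = 795,345,700 bytes = 0.74 GiB.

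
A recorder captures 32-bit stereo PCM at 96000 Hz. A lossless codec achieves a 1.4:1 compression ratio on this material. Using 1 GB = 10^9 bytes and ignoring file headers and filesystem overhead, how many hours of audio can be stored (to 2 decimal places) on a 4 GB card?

Uncompressed byte rate = 96,000 × 4 × 2 = 768,000 bytes/s.
After 1.4:1 compression, effective rate ≈ 548571.43 bytes/s.
Capacity = 4 × 1,000,000,000 = 4,000,000,000 bytes.
4,000,000,000 / effective rate ≈ 7291.67 s → 2.03 hours.

2.03 hours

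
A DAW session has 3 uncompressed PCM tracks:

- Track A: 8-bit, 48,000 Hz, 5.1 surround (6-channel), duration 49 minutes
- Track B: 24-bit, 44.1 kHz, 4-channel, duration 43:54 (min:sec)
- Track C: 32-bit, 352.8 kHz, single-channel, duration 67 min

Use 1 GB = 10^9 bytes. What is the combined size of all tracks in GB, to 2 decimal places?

7.91 GB

Track A: 49 minutes = 2,940 s; 48,000 × 2,940 × 1 × 6 = 846,720,000 bytes.
Track B: 43:54 (min:sec) = 2,634 s; 44,100 × 2,634 × 3 × 4 = 1,393,912,800 bytes.
Track C: 67 min = 4,020 s; 352,800 × 4,020 × 4 × 1 = 5,673,024,000 bytes.
Total = 7,913,656,800 bytes = 7.91 GB.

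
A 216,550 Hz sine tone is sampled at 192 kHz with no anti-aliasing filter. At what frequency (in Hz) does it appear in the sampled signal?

24,550 Hz

Nyquist = 192,000/2 = 96,000 Hz; 216,550 Hz exceeds it.
Alias = |216,550 − 1×192,000| = |216,550 − 192,000| = 24,550 Hz.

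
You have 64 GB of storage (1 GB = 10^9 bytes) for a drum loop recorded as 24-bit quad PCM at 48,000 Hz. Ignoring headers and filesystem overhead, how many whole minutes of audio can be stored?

Uncompressed byte rate = 48,000 × 3 × 4 = 576,000 bytes/s.
Capacity = 64 × 1,000,000,000 = 64,000,000,000 bytes.
64,000,000,000 / 576,000 ≈ 111111.11 s → 1,851 minutes.

1,851 minutes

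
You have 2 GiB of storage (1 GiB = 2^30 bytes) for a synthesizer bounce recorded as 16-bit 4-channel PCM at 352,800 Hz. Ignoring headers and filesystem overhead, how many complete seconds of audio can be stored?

760 seconds

Uncompressed byte rate = 352,800 × 2 × 4 = 2,822,400 bytes/s.
Capacity = 2 × 1,073,741,824 = 2,147,483,648 bytes.
2,147,483,648 / 2,822,400 ≈ 760.87 s → 760 seconds.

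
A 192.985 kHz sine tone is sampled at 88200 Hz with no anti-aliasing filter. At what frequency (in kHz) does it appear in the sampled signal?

Nyquist = 88,200/2 = 44,100 Hz; 192,985 Hz exceeds it.
Alias = |192,985 − 2×88,200| = |192,985 − 176,400| = 16,585 Hz = 16.585 kHz.

16.585 kHz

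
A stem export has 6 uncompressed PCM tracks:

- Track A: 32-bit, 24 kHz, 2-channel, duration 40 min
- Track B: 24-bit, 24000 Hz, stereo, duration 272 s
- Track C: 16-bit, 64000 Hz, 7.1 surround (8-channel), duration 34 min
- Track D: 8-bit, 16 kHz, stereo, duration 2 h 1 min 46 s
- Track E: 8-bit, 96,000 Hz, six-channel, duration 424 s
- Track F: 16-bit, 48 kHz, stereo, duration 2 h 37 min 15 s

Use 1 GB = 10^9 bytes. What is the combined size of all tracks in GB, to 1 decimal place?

4.9 GB

Track A: 40 min = 2,400 s; 24,000 × 2,400 × 4 × 2 = 460,800,000 bytes.
Track B: 24,000 × 272 × 3 × 2 = 39,168,000 bytes.
Track C: 34 min = 2,040 s; 64,000 × 2,040 × 2 × 8 = 2,088,960,000 bytes.
Track D: 2 h 1 min 46 s = 7,306 s; 16,000 × 7,306 × 1 × 2 = 233,792,000 bytes.
Track E: 96,000 × 424 × 1 × 6 = 244,224,000 bytes.
Track F: 2 h 37 min 15 s = 9,435 s; 48,000 × 9,435 × 2 × 2 = 1,811,520,000 bytes.
Total = 4,878,464,000 bytes = 4.9 GB.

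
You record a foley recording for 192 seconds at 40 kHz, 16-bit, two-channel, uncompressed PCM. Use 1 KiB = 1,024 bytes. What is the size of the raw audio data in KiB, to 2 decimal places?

30000.00 KiB

Bytes = 40,000 samples/s × 192 s × 2 bytes/sample × 2 ch = 30,720,000 bytes.
30,720,000 / 1,024 = 30000.00 KiB.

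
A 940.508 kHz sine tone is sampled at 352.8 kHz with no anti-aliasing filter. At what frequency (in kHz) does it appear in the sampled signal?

Nyquist = 352,800/2 = 176,400 Hz; 940,508 Hz exceeds it.
Alias = |940,508 − 3×352,800| = |940,508 − 1,058,400| = 117,892 Hz = 117.892 kHz.

117.892 kHz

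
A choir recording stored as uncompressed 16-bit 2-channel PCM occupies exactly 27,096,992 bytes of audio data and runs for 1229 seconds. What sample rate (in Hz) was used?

Bytes = sample_rate × seconds × bytes_per_sample × channels.
sample_rate = 27,096,992 / (1,229 × 2 × 2) = 27,096,992 / 4,916 = 5,512 Hz.

5,512 Hz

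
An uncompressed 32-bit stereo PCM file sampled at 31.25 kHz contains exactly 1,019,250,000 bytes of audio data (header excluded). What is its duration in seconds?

Byte rate = 31,250 × 4 × 2 = 250,000 bytes/s.
Duration = 1,019,250,000 / 250,000 = 4,077 s.

4,077 seconds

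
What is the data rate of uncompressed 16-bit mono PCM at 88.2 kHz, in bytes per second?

176,400 bytes/s

Bit rate = 88,200 × 16 × 1 = 1,411,200 bits/s.
1,411,200 / 8 = 176,400 bytes/s.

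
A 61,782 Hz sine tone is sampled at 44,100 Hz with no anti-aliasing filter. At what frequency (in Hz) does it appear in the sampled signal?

17,682 Hz

Nyquist = 44,100/2 = 22,050 Hz; 61,782 Hz exceeds it.
Alias = |61,782 − 1×44,100| = |61,782 − 44,100| = 17,682 Hz.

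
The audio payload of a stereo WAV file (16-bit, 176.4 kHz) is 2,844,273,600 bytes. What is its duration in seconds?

4,031 seconds

Byte rate = 176,400 × 2 × 2 = 705,600 bytes/s.
Duration = 2,844,273,600 / 705,600 = 4,031 s.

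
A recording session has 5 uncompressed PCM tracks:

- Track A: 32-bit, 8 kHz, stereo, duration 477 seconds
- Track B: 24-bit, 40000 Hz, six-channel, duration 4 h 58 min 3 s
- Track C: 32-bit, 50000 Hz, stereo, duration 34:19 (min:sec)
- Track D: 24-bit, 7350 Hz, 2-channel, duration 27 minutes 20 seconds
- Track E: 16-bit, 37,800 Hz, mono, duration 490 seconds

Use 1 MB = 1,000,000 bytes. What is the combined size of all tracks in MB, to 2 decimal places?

Track A: 8,000 × 477 × 4 × 2 = 30,528,000 bytes.
Track B: 4 h 58 min 3 s = 17,883 s; 40,000 × 17,883 × 3 × 6 = 12,875,760,000 bytes.
Track C: 34:19 (min:sec) = 2,059 s; 50,000 × 2,059 × 4 × 2 = 823,600,000 bytes.
Track D: 27 minutes 20 seconds = 1,640 s; 7,350 × 1,640 × 3 × 2 = 72,324,000 bytes.
Track E: 37,800 × 490 × 2 × 1 = 37,044,000 bytes.
Total = 13,839,256,000 bytes = 13839.26 MB.

13839.26 MB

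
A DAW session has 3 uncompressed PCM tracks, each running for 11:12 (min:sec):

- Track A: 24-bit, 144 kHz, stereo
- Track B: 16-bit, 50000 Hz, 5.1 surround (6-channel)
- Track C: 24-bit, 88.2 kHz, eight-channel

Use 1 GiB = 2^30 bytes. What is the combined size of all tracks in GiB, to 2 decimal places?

11:12 (min:sec) = 672 s.
Track A: 144,000 × 672 × 3 × 2 = 580,608,000 bytes.
Track B: 50,000 × 672 × 2 × 6 = 403,200,000 bytes.
Track C: 88,200 × 672 × 3 × 8 = 1,422,489,600 bytes.
Total = 2,406,297,600 bytes = 2.24 GiB.

2.24 GiB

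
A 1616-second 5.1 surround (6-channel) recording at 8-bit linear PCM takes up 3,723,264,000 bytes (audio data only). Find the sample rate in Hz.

Bytes = sample_rate × seconds × bytes_per_sample × channels.
sample_rate = 3,723,264,000 / (1,616 × 1 × 6) = 3,723,264,000 / 9,696 = 384,000 Hz.

384,000 Hz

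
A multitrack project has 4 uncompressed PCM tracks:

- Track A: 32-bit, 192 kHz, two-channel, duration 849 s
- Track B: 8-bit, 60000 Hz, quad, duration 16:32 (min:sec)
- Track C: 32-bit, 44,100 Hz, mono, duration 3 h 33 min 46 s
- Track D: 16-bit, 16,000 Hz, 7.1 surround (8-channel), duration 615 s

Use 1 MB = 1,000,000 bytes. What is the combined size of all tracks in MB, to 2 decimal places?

3962.09 MB

Track A: 192,000 × 849 × 4 × 2 = 1,304,064,000 bytes.
Track B: 16:32 (min:sec) = 992 s; 60,000 × 992 × 1 × 4 = 238,080,000 bytes.
Track C: 3 h 33 min 46 s = 12,826 s; 44,100 × 12,826 × 4 × 1 = 2,262,506,400 bytes.
Track D: 16,000 × 615 × 2 × 8 = 157,440,000 bytes.
Total = 3,962,090,400 bytes = 3962.09 MB.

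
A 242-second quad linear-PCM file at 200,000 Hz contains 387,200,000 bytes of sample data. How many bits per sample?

16 bits

Bytes per sample = 387,200,000 / (200,000 × 242 × 4) = 387,200,000 / 193,600,000 = 2.
Bit depth = 2 × 8 = 16 bits.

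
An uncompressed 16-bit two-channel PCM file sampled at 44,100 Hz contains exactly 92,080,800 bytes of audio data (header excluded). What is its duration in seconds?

522 seconds

Byte rate = 44,100 × 2 × 2 = 176,400 bytes/s.
Duration = 92,080,800 / 176,400 = 522 s.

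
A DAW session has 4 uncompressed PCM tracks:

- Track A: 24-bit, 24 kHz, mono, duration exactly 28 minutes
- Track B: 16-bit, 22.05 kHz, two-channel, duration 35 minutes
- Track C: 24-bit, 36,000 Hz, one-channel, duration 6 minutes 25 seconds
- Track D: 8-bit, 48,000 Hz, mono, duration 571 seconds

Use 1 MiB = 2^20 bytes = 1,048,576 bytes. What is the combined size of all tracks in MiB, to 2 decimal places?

Track A: exactly 28 minutes = 1,680 s; 24,000 × 1,680 × 3 × 1 = 120,960,000 bytes.
Track B: 35 minutes = 2,100 s; 22,050 × 2,100 × 2 × 2 = 185,220,000 bytes.
Track C: 6 minutes 25 seconds = 385 s; 36,000 × 385 × 3 × 1 = 41,580,000 bytes.
Track D: 48,000 × 571 × 1 × 1 = 27,408,000 bytes.
Total = 375,168,000 bytes = 357.79 MiB.

357.79 MiB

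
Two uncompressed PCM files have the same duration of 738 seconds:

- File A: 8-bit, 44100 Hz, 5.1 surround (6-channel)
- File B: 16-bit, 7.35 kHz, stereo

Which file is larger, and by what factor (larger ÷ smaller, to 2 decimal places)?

File A, by a factor of 9.00

File A: 44,100 × 1 × 6 = 264,600 bytes/s.
File B: 7,350 × 2 × 2 = 29,400 bytes/s.
File A is larger; ratio = 195,274,800 / 21,697,200 = 9.00.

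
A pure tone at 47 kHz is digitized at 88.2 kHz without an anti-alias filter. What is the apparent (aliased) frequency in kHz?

41.2 kHz

Nyquist = 88,200/2 = 44,100 Hz; 47,000 Hz exceeds it.
Alias = |47,000 − 1×88,200| = |47,000 − 88,200| = 41,200 Hz = 41.2 kHz.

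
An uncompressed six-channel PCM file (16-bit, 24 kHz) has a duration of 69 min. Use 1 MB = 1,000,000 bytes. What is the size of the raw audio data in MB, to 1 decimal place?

Duration = 69 min = 4,140 s.
Bytes = 24,000 samples/s × 4,140 s × 2 bytes/sample × 6 ch = 1,192,320,000 bytes.
1,192,320,000 / 1,000,000 = 1192.3 MB.

1192.3 MB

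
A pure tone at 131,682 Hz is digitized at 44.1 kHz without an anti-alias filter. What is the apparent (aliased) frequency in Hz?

618 Hz

Nyquist = 44,100/2 = 22,050 Hz; 131,682 Hz exceeds it.
Alias = |131,682 − 3×44,100| = |131,682 − 132,300| = 618 Hz.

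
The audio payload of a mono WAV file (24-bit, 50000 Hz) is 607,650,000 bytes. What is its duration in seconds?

Byte rate = 50,000 × 3 × 1 = 150,000 bytes/s.
Duration = 607,650,000 / 150,000 = 4,051 s.

4,051 seconds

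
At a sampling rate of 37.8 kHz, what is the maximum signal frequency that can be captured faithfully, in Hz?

18,900 Hz

Nyquist frequency = sample rate / 2 = 37,800 / 2 = 18,900 Hz.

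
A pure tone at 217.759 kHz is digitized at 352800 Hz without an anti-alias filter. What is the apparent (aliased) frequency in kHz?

135.041 kHz

Nyquist = 352,800/2 = 176,400 Hz; 217,759 Hz exceeds it.
Alias = |217,759 − 1×352,800| = |217,759 − 352,800| = 135,041 Hz = 135.041 kHz.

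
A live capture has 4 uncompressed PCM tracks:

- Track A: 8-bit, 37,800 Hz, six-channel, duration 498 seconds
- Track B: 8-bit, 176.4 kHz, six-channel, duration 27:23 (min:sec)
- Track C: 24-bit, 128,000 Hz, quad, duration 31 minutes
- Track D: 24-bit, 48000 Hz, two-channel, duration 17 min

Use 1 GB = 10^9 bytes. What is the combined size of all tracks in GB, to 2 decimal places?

5.00 GB

Track A: 37,800 × 498 × 1 × 6 = 112,946,400 bytes.
Track B: 27:23 (min:sec) = 1,643 s; 176,400 × 1,643 × 1 × 6 = 1,738,951,200 bytes.
Track C: 31 minutes = 1,860 s; 128,000 × 1,860 × 3 × 4 = 2,856,960,000 bytes.
Track D: 17 min = 1,020 s; 48,000 × 1,020 × 3 × 2 = 293,760,000 bytes.
Total = 5,002,617,600 bytes = 5.00 GB.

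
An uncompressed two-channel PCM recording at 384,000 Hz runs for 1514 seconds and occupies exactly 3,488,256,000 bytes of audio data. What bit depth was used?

24 bits

Bytes per sample = 3,488,256,000 / (384,000 × 1,514 × 2) = 3,488,256,000 / 1,162,752,000 = 3.
Bit depth = 3 × 8 = 24 bits.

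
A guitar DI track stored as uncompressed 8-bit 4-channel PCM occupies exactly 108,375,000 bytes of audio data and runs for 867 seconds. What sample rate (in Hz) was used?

31,250 Hz

Bytes = sample_rate × seconds × bytes_per_sample × channels.
sample_rate = 108,375,000 / (867 × 1 × 4) = 108,375,000 / 3,468 = 31,250 Hz.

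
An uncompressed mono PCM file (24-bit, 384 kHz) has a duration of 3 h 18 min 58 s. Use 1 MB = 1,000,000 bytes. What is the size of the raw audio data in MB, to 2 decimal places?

Duration = 3 h 18 min 58 s = 11,938 s.
Bytes = 384,000 samples/s × 11,938 s × 3 bytes/sample × 1 ch = 13,752,576,000 bytes.
13,752,576,000 / 1,000,000 = 13752.58 MB.

13752.58 MB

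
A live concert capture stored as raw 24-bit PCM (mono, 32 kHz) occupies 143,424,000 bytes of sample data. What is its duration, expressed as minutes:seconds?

24:54

Byte rate = 32,000 × 3 × 1 = 96,000 bytes/s.
Duration = 143,424,000 / 96,000 = 1,494 s.
1,494 s = 24:54.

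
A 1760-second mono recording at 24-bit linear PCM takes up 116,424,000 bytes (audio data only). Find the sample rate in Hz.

Bytes = sample_rate × seconds × bytes_per_sample × channels.
sample_rate = 116,424,000 / (1,760 × 3 × 1) = 116,424,000 / 5,280 = 22,050 Hz.

22,050 Hz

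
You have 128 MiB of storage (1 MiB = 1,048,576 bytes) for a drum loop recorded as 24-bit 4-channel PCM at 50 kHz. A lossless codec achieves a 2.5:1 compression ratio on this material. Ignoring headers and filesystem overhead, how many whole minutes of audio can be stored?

9 minutes

Uncompressed byte rate = 50,000 × 3 × 4 = 600,000 bytes/s.
After 2.5:1 compression, effective rate ≈ 240000 bytes/s.
Capacity = 128 × 1,048,576 = 134,217,728 bytes.
134,217,728 / effective rate ≈ 559.24 s → 9 minutes.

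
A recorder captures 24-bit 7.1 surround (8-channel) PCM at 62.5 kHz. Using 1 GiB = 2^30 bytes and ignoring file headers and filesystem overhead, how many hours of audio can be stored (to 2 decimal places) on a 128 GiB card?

Uncompressed byte rate = 62,500 × 3 × 8 = 1,500,000 bytes/s.
Capacity = 128 × 1,073,741,824 = 137,438,953,472 bytes.
137,438,953,472 / 1,500,000 ≈ 91625.97 s → 25.45 hours.

25.45 hours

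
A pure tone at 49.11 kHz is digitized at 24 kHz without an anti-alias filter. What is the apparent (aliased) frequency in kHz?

Nyquist = 24,000/2 = 12,000 Hz; 49,110 Hz exceeds it.
Alias = |49,110 − 2×24,000| = |49,110 − 48,000| = 1,110 Hz = 1.11 kHz.

1.11 kHz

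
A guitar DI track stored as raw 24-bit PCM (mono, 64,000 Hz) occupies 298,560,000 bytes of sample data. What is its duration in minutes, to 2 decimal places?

25.92 minutes

Byte rate = 64,000 × 3 × 1 = 192,000 bytes/s.
Duration = 298,560,000 / 192,000 = 1,555 s.
1,555 s / 60 = 25.92 minutes.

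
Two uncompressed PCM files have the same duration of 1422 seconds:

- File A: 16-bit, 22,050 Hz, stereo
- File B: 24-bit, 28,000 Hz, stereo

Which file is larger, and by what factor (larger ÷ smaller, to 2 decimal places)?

File A: 22,050 × 2 × 2 = 88,200 bytes/s.
File B: 28,000 × 3 × 2 = 168,000 bytes/s.
File B is larger; ratio = 238,896,000 / 125,420,400 = 1.90.

File B, by a factor of 1.90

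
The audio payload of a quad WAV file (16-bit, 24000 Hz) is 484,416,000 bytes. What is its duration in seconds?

Byte rate = 24,000 × 2 × 4 = 192,000 bytes/s.
Duration = 484,416,000 / 192,000 = 2,523 s.

2,523 seconds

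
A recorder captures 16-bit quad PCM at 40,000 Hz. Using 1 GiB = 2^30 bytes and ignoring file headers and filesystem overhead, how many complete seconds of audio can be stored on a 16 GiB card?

53,687 seconds

Uncompressed byte rate = 40,000 × 2 × 4 = 320,000 bytes/s.
Capacity = 16 × 1,073,741,824 = 17,179,869,184 bytes.
17,179,869,184 / 320,000 ≈ 53687.09 s → 53,687 seconds.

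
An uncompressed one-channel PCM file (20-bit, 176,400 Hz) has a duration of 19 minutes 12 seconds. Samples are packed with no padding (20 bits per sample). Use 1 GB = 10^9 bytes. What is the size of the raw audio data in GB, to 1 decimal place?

Duration = 19 minutes 12 seconds = 1,152 s.
Bits = 176,400 × 1,152 × 20 × 1 = 4,064,256,000 bits = 508,032,000 bytes.
508,032,000 / 1,000,000,000 = 0.5 GB.

0.5 GB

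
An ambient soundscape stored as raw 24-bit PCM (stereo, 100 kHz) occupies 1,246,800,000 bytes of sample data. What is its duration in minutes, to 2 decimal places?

34.63 minutes

Byte rate = 100,000 × 3 × 2 = 600,000 bytes/s.
Duration = 1,246,800,000 / 600,000 = 2,078 s.
2,078 s / 60 = 34.63 minutes.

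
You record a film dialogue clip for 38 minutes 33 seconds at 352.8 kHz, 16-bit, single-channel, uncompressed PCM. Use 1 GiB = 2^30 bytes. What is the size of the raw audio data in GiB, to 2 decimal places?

1.52 GiB

Duration = 38 minutes 33 seconds = 2,313 s.
Bytes = 352,800 samples/s × 2,313 s × 2 bytes/sample × 1 ch = 1,632,052,800 bytes.
1,632,052,800 / 1,073,741,824 = 1.52 GiB.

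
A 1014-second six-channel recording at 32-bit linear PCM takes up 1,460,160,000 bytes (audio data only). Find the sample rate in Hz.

60,000 Hz

Bytes = sample_rate × seconds × bytes_per_sample × channels.
sample_rate = 1,460,160,000 / (1,014 × 4 × 6) = 1,460,160,000 / 24,336 = 60,000 Hz.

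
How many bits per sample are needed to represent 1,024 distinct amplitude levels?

10 bits

log2(1,024) = 10.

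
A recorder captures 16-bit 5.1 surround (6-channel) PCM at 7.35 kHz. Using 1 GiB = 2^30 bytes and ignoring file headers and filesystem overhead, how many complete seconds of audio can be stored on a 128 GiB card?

1,558,264 seconds

Uncompressed byte rate = 7,350 × 2 × 6 = 88,200 bytes/s.
Capacity = 128 × 1,073,741,824 = 137,438,953,472 bytes.
137,438,953,472 / 88,200 ≈ 1558264.78 s → 1,558,264 seconds.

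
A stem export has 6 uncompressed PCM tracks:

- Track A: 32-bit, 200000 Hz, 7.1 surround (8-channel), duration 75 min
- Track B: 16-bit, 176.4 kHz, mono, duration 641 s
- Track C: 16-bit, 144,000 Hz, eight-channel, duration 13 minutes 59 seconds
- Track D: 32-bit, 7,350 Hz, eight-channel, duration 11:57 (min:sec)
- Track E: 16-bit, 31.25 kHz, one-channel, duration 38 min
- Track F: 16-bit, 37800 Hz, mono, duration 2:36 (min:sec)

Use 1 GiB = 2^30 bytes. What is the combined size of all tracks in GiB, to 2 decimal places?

Track A: 75 min = 4,500 s; 200,000 × 4,500 × 4 × 8 = 28,800,000,000 bytes.
Track B: 176,400 × 641 × 2 × 1 = 226,144,800 bytes.
Track C: 13 minutes 59 seconds = 839 s; 144,000 × 839 × 2 × 8 = 1,933,056,000 bytes.
Track D: 11:57 (min:sec) = 717 s; 7,350 × 717 × 4 × 8 = 168,638,400 bytes.
Track E: 38 min = 2,280 s; 31,250 × 2,280 × 2 × 1 = 142,500,000 bytes.
Track F: 2:36 (min:sec) = 156 s; 37,800 × 156 × 2 × 1 = 11,793,600 bytes.
Total = 31,282,132,800 bytes = 29.13 GiB.

29.13 GiB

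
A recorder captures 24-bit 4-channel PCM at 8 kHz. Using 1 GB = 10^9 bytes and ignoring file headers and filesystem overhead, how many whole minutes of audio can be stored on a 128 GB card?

Uncompressed byte rate = 8,000 × 3 × 4 = 96,000 bytes/s.
Capacity = 128 × 1,000,000,000 = 128,000,000,000 bytes.
128,000,000,000 / 96,000 ≈ 1333333.33 s → 22,222 minutes.

22,222 minutes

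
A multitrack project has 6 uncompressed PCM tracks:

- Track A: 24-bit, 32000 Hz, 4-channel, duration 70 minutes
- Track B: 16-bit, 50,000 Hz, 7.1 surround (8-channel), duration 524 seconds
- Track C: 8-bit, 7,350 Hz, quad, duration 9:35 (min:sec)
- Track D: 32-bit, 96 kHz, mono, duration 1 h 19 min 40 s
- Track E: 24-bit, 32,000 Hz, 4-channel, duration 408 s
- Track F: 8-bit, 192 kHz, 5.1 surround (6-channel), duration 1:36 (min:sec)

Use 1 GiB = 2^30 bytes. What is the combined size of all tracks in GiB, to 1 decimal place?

Track A: 70 minutes = 4,200 s; 32,000 × 4,200 × 3 × 4 = 1,612,800,000 bytes.
Track B: 50,000 × 524 × 2 × 8 = 419,200,000 bytes.
Track C: 9:35 (min:sec) = 575 s; 7,350 × 575 × 1 × 4 = 16,905,000 bytes.
Track D: 1 h 19 min 40 s = 4,780 s; 96,000 × 4,780 × 4 × 1 = 1,835,520,000 bytes.
Track E: 32,000 × 408 × 3 × 4 = 156,672,000 bytes.
Track F: 1:36 (min:sec) = 96 s; 192,000 × 96 × 1 × 6 = 110,592,000 bytes.
Total = 4,151,689,000 bytes = 3.9 GiB.

3.9 GiB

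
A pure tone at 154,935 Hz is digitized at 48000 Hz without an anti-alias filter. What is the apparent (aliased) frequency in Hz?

Nyquist = 48,000/2 = 24,000 Hz; 154,935 Hz exceeds it.
Alias = |154,935 − 3×48,000| = |154,935 − 144,000| = 10,935 Hz.

10,935 Hz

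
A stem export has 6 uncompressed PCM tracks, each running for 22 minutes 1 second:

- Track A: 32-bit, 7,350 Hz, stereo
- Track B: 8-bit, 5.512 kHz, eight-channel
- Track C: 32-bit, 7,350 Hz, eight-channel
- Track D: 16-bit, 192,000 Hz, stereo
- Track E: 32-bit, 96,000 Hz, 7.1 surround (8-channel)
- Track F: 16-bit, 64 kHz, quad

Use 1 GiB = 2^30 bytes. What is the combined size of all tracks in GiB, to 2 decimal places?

5.77 GiB

22 minutes 1 second = 1,321 s.
Track A: 7,350 × 1,321 × 4 × 2 = 77,674,800 bytes.
Track B: 5,512 × 1,321 × 1 × 8 = 58,250,816 bytes.
Track C: 7,350 × 1,321 × 4 × 8 = 310,699,200 bytes.
Track D: 192,000 × 1,321 × 2 × 2 = 1,014,528,000 bytes.
Track E: 96,000 × 1,321 × 4 × 8 = 4,058,112,000 bytes.
Track F: 64,000 × 1,321 × 2 × 4 = 676,352,000 bytes.
Total = 6,195,616,816 bytes = 5.77 GiB.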